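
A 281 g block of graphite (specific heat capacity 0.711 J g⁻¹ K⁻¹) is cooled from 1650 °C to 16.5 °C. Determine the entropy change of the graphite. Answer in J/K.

ΔS = -378 J/K

In kelvin: T₁ = 1923.15 K, T₂ = 289.65 K. ΔS = ∫dQ_rev/T = m c ln(T₂/T₁) = 281 × 0.711 × ln(289.65/1923.15) = -378 J/K.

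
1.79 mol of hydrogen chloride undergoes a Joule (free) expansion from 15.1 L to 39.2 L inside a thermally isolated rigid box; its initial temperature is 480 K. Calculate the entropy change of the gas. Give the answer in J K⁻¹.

ΔS_gas = 14.2 J/K

No heat is exchanged and no work is done, so the ideal-gas temperature stays constant.
Entropy is a state function; using a reversible isothermal path, ΔS_gas = nR ln(V₂/V₁) = 1.79 × 8.314 × ln(39.2/15.1) = 14.2 J/K.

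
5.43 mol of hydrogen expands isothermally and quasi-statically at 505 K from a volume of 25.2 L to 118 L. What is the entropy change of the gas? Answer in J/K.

ΔS_gas = 69.7 J/K

For an isothermal ideal gas ΔS_gas = nR ln(V₂/V₁) = 5.43 × 8.314 × ln(118/25.2) = 69.7 J/K.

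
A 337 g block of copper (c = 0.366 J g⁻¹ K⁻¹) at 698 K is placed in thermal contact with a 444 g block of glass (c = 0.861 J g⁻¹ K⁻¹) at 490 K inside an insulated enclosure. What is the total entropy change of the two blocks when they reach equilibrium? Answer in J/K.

Energy balance: T_f = (m₁c₁T₁ + m₂c₂T₂)/(m₁c₁ + m₂c₂) = 540.74 K.
ΔS₁ = m₁c₁ ln(T_f/T₁) = 123.342 × ln(540.74/698) = -31.49 J/K.
ΔS₂ = m₂c₂ ln(T_f/T₂) = 382.284 × ln(540.74/490) = 37.67 J/K.
ΔS_total = -31.49 + 37.67 = 6.18 J/K.

ΔS_total = 6.18 J/K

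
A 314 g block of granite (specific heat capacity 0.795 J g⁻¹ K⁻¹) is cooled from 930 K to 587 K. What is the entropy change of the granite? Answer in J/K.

ΔS = ∫dQ_rev/T = m c ln(T₂/T₁) = 314 × 0.795 × ln(587/930) = -115 J/K.

ΔS = -115 J/K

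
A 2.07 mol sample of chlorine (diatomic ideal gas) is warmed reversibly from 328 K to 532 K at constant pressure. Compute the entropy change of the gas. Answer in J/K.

At constant pressure, ΔS = nC_p ln(T₂/T₁) with C_p = 7R/2 = 29.1 J mol⁻¹ K⁻¹.
ΔS = 2.07 × 29.1 × ln(532/328) = 29.1 J/K.

ΔS = 29.1 J/K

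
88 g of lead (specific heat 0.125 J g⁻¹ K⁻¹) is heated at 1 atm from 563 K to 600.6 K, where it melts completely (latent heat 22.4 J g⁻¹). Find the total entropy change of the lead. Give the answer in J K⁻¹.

Warming step: ΔS₁ = m c ln(T_tr/T_i) = 88 × 0.125 × ln(600.6/563) = 0.7111 J/K.
Phase change: ΔS₂ = +mL/T_tr = 88 × 22.4 / 600.6 = 3.282 J/K.
ΔS_total = (0.7111) + (3.282) = 3.99 J/K.

ΔS = 3.99 J/K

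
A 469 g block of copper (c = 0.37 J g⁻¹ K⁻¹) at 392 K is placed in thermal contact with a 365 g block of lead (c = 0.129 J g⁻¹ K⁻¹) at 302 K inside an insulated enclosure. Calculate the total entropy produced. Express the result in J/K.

Energy balance: T_f = (m₁c₁T₁ + m₂c₂T₂)/(m₁c₁ + m₂c₂) = 372.79 K.
ΔS₁ = m₁c₁ ln(T_f/T₁) = 173.53 × ln(372.79/392) = -8.719 J/K.
ΔS₂ = m₂c₂ ln(T_f/T₂) = 47.085 × ln(372.79/302) = 9.916 J/K.
ΔS_total = -8.719 + 9.916 = 1.2 J/K.

ΔS_total = 1.2 J/K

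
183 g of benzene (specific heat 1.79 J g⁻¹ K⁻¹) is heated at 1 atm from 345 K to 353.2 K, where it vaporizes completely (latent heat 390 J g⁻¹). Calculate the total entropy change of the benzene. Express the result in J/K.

Warming step: ΔS₁ = m c ln(T_tr/T_i) = 183 × 1.79 × ln(353.2/345) = 7.695 J/K.
Phase change: ΔS₂ = +mL/T_tr = 183 × 390 / 353.2 = 202.1 J/K.
ΔS_total = (7.695) + (202.1) = 210 J/K.

ΔS = 210 J/K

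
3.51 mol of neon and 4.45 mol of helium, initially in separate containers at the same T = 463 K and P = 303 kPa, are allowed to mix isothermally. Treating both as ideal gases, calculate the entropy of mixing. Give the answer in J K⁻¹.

ΔS_mix = 45.4 J/K

Mole fractions: x_A = 3.51/7.96 = 0.441, x_B = 0.559.
ΔS_mix = −R(n_A ln x_A + n_B ln x_B) = −8.314 × (3.51 ln 0.441 + 4.45 ln 0.559) = 45.4 J/K.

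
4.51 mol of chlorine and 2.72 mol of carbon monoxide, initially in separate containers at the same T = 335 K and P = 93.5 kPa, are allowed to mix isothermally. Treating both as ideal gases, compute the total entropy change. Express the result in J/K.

ΔS_mix = 39.8 J/K

Mole fractions: x_A = 4.51/7.23 = 0.624, x_B = 0.376.
ΔS_mix = −R(n_A ln x_A + n_B ln x_B) = −8.314 × (4.51 ln 0.624 + 2.72 ln 0.376) = 39.8 J/K.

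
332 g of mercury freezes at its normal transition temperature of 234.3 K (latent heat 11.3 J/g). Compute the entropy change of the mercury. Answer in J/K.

ΔS = -16 J/K

Heat released by the substance: Q = −mL = −332 × 11.3 = −3751.6 J.
At constant T, ΔS = Q_rev/T = −3751.6 / 234.3 = -16 J/K.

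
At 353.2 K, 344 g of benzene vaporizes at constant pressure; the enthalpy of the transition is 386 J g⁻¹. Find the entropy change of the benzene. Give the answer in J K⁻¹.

Heat absorbed by the substance: Q = mL = 344 × 386 = 132784 J.
At constant T, ΔS = Q_rev/T = 132784 / 353.2 = 376 J/K.

ΔS = 376 J/K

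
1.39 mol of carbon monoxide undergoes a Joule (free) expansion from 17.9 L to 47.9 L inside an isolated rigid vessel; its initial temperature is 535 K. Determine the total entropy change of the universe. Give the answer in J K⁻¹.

No heat is exchanged and no work is done, so the ideal-gas temperature stays constant.
Entropy is a state function; using a reversible isothermal path, ΔS_gas = nR ln(V₂/V₁) = 1.39 × 8.314 × ln(47.9/17.9) = 11.4 J/K.
The insulated surroundings exchange no heat, so ΔS_surr = 0 and ΔS_universe = ΔS_gas.

ΔS_universe = 11.4 J/K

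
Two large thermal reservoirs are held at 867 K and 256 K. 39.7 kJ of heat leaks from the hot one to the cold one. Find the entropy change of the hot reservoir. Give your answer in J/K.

The hot reservoir loses heat Q, so ΔS_hot = −Q/T_H = −39700/867 = -45.8 J/K.

ΔS_hot = -45.8 J/K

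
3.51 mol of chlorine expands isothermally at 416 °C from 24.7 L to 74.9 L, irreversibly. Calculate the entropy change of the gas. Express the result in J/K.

Entropy is a state function, so ΔS_gas depends only on the end states.
For an isothermal ideal gas ΔS_gas = nR ln(V₂/V₁) = 3.51 × 8.314 × ln(74.9/24.7) = 32.4 J/K.

ΔS_gas = 32.4 J/K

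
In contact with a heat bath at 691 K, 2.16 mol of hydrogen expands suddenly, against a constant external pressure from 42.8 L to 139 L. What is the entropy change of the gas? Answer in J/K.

ΔS_gas = 21.2 J/K

Entropy is a state function, so ΔS_gas depends only on the end states.
For an isothermal ideal gas ΔS_gas = nR ln(V₂/V₁) = 2.16 × 8.314 × ln(139/42.8) = 21.2 J/K.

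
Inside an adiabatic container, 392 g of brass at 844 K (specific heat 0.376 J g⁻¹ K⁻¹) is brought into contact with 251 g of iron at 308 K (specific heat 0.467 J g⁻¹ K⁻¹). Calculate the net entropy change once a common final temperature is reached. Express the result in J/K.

ΔS_total = 30.7 J/K

Energy balance: T_f = (m₁c₁T₁ + m₂c₂T₂)/(m₁c₁ + m₂c₂) = 606.56 K.
ΔS₁ = m₁c₁ ln(T_f/T₁) = 147.392 × ln(606.56/844) = -48.69 J/K.
ΔS₂ = m₂c₂ ln(T_f/T₂) = 117.217 × ln(606.56/308) = 79.439 J/K.
ΔS_total = -48.69 + 79.439 = 30.7 J/K.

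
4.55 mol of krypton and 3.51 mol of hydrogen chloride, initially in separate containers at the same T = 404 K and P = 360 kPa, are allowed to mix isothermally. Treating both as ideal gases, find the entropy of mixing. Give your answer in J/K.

ΔS_mix = 45.9 J/K

Mole fractions: x_A = 4.55/8.06 = 0.565, x_B = 0.435.
ΔS_mix = −R(n_A ln x_A + n_B ln x_B) = −8.314 × (4.55 ln 0.565 + 3.51 ln 0.435) = 45.9 J/K.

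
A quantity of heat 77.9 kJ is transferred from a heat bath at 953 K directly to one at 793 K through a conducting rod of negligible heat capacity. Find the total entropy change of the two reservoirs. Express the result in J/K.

ΔS_hot = −Q/T_H = −77900/953 = -81.74 J/K and ΔS_cold = +Q/T_C = 77900/793 = 98.23 J/K.
ΔS_total = -81.74 + 98.23 = 16.5 J/K, positive as the second law requires.

ΔS_total = 16.5 J/K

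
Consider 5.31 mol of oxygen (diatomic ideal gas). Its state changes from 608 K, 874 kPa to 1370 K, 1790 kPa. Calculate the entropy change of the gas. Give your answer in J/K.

ΔS = nC_p ln(T₂/T₁) − nR ln(P₂/P₁), with C_p = 7R/2 = 29.1 J mol⁻¹ K⁻¹ for a diatomic ideal gas.
ΔS = 5.31 × [29.1 × ln(1370/608) − 8.314 × ln(1790/874)] = 93.9 J/K.

ΔS = 93.9 J/K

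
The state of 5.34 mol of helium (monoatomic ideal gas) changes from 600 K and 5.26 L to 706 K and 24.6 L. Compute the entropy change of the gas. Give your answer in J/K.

ΔS = 79.3 J/K

Entropy is a state function: ΔS = nC_V ln(T₂/T₁) + nR ln(V₂/V₁), with C_V = 3R/2 = 12.47 J mol⁻¹ K⁻¹ for a monoatomic ideal gas.
ΔS = 5.34 × [12.47 × ln(706/600) + 8.314 × ln(24.6/5.26)] = 79.3 J/K.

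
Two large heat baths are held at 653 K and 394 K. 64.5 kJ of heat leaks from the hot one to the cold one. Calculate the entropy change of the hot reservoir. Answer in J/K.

The hot reservoir loses heat Q, so ΔS_hot = −Q/T_H = −64500/653 = -98.8 J/K.

ΔS_hot = -98.8 J/K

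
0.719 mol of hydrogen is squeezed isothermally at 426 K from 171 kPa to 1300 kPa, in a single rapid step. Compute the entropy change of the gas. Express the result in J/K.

ΔS_gas = -12.1 J/K

Entropy is a state function, so ΔS_gas depends only on the end states.
For an isothermal ideal gas ΔS_gas = nR ln(P₁/P₂) = 0.719 × 8.314 × ln(171/1300) = -12.1 J/K.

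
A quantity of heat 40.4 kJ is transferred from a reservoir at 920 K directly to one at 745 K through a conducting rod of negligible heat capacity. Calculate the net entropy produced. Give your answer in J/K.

ΔS_hot = −Q/T_H = −40400/920 = -43.91 J/K and ΔS_cold = +Q/T_C = 40400/745 = 54.23 J/K.
ΔS_total = -43.91 + 54.23 = 10.3 J/K, positive as the second law requires.

ΔS_total = 10.3 J/K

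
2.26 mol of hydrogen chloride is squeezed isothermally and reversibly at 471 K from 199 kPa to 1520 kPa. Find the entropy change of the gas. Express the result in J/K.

For an isothermal ideal gas ΔS_gas = nR ln(P₁/P₂) = 2.26 × 8.314 × ln(199/1520) = -38.2 J/K.

ΔS_gas = -38.2 J/K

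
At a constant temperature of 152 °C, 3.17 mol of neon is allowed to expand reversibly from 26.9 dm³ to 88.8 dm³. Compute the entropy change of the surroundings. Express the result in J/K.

ΔS_surr = -31.5 J/K

For an isothermal ideal gas ΔS_gas = nR ln(V₂/V₁) = 3.17 × 8.314 × ln(88.8/26.9) = 31.5 J/K.
The process is reversible, so ΔS_surr = −ΔS_gas = -31.5 J/K and ΔS_universe = 0.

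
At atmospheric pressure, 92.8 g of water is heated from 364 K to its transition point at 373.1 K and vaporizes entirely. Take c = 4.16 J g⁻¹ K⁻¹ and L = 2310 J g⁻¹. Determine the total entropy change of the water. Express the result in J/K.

ΔS = 584 J/K

Warming step: ΔS₁ = m c ln(T_tr/T_i) = 92.8 × 4.16 × ln(373.1/364) = 9.533 J/K.
Phase change: ΔS₂ = +mL/T_tr = 92.8 × 2310 / 373.1 = 574.6 J/K.
ΔS_total = (9.533) + (574.6) = 584 J/K.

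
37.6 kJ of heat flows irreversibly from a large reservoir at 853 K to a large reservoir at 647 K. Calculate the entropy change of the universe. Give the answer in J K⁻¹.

ΔS_total = 14 J/K

ΔS_hot = −Q/T_H = −37600/853 = -44.08 J/K and ΔS_cold = +Q/T_C = 37600/647 = 58.11 J/K.
ΔS_total = -44.08 + 58.11 = 14 J/K, positive as the second law requires.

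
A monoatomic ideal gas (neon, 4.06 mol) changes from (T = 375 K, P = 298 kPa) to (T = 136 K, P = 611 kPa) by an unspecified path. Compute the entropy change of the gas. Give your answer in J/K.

ΔS = -110 J/K

ΔS = nC_p ln(T₂/T₁) − nR ln(P₂/P₁), with C_p = 5R/2 = 20.79 J mol⁻¹ K⁻¹ for a monoatomic ideal gas.
ΔS = 4.06 × [20.79 × ln(136/375) − 8.314 × ln(611/298)] = -110 J/K.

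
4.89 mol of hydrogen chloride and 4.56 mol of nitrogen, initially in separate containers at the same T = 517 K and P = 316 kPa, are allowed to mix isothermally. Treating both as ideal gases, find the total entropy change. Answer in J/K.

ΔS_mix = 54.4 J/K

Mole fractions: x_A = 4.89/9.45 = 0.517, x_B = 0.483.
ΔS_mix = −R(n_A ln x_A + n_B ln x_B) = −8.314 × (4.89 ln 0.517 + 4.56 ln 0.483) = 54.4 J/K.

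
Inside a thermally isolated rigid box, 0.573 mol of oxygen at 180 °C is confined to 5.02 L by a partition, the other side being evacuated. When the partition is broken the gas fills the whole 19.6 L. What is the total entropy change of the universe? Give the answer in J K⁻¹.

No heat is exchanged and no work is done, so the ideal-gas temperature stays constant.
Entropy is a state function; using a reversible isothermal path, ΔS_gas = nR ln(V₂/V₁) = 0.573 × 8.314 × ln(19.6/5.02) = 6.49 J/K.
The insulated surroundings exchange no heat, so ΔS_surr = 0 and ΔS_universe = ΔS_gas.

ΔS_universe = 6.49 J/K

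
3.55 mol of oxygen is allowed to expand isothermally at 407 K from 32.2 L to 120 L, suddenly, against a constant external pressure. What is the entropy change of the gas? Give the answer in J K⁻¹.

ΔS_gas = 38.8 J/K

Entropy is a state function, so ΔS_gas depends only on the end states.
For an isothermal ideal gas ΔS_gas = nR ln(V₂/V₁) = 3.55 × 8.314 × ln(120/32.2) = 38.8 J/K.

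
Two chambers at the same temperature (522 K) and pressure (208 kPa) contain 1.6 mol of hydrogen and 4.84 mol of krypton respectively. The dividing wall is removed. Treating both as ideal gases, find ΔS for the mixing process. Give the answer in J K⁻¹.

ΔS_mix = 30 J/K

Mole fractions: x_A = 1.6/6.44 = 0.248, x_B = 0.752.
ΔS_mix = −R(n_A ln x_A + n_B ln x_B) = −8.314 × (1.6 ln 0.248 + 4.84 ln 0.752) = 30 J/K.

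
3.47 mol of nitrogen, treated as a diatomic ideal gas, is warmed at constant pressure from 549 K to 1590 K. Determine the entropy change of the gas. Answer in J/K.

At constant pressure, ΔS = nC_p ln(T₂/T₁) with C_p = 7R/2 = 29.1 J mol⁻¹ K⁻¹.
ΔS = 3.47 × 29.1 × ln(1590/549) = 107 J/K.

ΔS = 107 J/K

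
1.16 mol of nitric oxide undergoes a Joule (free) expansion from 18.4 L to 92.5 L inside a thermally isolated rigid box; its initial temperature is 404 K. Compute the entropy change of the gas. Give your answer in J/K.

ΔS_gas = 15.6 J/K

For an ideal gas in free expansion Q = 0 and W = 0, so T is unchanged.
Entropy is a state function; using a reversible isothermal path, ΔS_gas = nR ln(V₂/V₁) = 1.16 × 8.314 × ln(92.5/18.4) = 15.6 J/K.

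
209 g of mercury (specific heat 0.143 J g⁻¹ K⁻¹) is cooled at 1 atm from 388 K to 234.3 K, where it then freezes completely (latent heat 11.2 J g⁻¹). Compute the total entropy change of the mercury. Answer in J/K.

Cooling step: ΔS₁ = m c ln(T_tr/T_i) = 209 × 0.143 × ln(234.3/388) = -15.08 J/K.
Phase change: ΔS₂ = −mL/T_tr = −209 × 11.2 / 234.3 = -9.991 J/K.
ΔS_total = (-15.08) + (-9.991) = -25.1 J/K.

ΔS = -25.1 J/K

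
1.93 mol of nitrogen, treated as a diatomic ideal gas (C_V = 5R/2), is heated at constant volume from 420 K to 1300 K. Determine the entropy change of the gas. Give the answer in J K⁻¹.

At constant volume, ΔS = nC_V ln(T₂/T₁) with C_V = 5R/2 = 20.79 J mol⁻¹ K⁻¹.
ΔS = 1.93 × 20.79 × ln(1300/420) = 45.3 J/K.

ΔS = 45.3 J/K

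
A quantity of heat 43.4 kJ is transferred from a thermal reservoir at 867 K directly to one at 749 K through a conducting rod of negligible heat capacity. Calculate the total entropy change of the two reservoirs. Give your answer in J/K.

ΔS_total = 7.89 J/K

ΔS_hot = −Q/T_H = −43400/867 = -50.058 J/K and ΔS_cold = +Q/T_C = 43400/749 = 57.944 J/K.
ΔS_total = -50.058 + 57.944 = 7.89 J/K, positive as the second law requires.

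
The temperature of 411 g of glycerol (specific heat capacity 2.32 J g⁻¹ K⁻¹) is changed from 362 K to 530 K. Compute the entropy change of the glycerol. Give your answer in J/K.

ΔS = 364 J/K

ΔS = ∫dQ_rev/T = m c ln(T₂/T₁) = 411 × 2.32 × ln(530/362) = 364 J/K.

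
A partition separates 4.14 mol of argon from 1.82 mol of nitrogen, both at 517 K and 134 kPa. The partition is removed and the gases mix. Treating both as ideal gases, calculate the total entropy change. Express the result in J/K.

Mole fractions: x_A = 4.14/5.96 = 0.695, x_B = 0.305.
ΔS_mix = −R(n_A ln x_A + n_B ln x_B) = −8.314 × (4.14 ln 0.695 + 1.82 ln 0.305) = 30.5 J/K.

ΔS_mix = 30.5 J/K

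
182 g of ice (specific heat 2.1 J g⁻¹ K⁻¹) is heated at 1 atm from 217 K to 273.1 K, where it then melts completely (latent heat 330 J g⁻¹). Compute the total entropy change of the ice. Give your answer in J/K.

ΔS = 308 J/K

Warming step: ΔS₁ = m c ln(T_tr/T_i) = 182 × 2.1 × ln(273.1/217) = 87.88 J/K.
Phase change: ΔS₂ = +mL/T_tr = 182 × 330 / 273.1 = 219.9 J/K.
ΔS_total = (87.88) + (219.9) = 308 J/K.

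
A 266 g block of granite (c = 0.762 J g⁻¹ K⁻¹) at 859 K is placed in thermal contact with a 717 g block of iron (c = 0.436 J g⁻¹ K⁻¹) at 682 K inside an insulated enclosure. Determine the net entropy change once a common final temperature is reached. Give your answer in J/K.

Energy balance: T_f = (m₁c₁T₁ + m₂c₂T₂)/(m₁c₁ + m₂c₂) = 751.62 K.
ΔS₁ = m₁c₁ ln(T_f/T₁) = 202.692 × ln(751.62/859) = -27.07 J/K.
ΔS₂ = m₂c₂ ln(T_f/T₂) = 312.612 × ln(751.62/682) = 30.39 J/K.
ΔS_total = -27.07 + 30.39 = 3.32 J/K.

ΔS_total = 3.32 J/K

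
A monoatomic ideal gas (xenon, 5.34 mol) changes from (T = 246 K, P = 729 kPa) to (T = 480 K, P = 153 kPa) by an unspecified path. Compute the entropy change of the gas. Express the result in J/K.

ΔS = nC_p ln(T₂/T₁) − nR ln(P₂/P₁), with C_p = 5R/2 = 20.79 J mol⁻¹ K⁻¹ for a monoatomic ideal gas.
ΔS = 5.34 × [20.79 × ln(480/246) − 8.314 × ln(153/729)] = 144 J/K.

ΔS = 144 J/K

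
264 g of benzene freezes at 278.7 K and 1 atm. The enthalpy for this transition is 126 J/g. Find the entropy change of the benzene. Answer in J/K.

Heat released by the substance: Q = −mL = −264 × 126 = −33264 J.
At constant T, ΔS = Q_rev/T = −33264 / 278.7 = -119 J/K.

ΔS = -119 J/K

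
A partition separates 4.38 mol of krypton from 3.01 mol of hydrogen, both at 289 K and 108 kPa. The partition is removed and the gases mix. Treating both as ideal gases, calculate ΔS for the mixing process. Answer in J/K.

Mole fractions: x_A = 4.38/7.39 = 0.593, x_B = 0.407.
ΔS_mix = −R(n_A ln x_A + n_B ln x_B) = −8.314 × (4.38 ln 0.593 + 3.01 ln 0.407) = 41.5 J/K.

ΔS_mix = 41.5 J/K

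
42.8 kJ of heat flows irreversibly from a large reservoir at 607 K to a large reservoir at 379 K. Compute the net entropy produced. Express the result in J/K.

ΔS_total = 42.4 J/K

ΔS_hot = −Q/T_H = −42800/607 = -70.51 J/K and ΔS_cold = +Q/T_C = 42800/379 = 112.9 J/K.
ΔS_total = -70.51 + 112.9 = 42.4 J/K, positive as the second law requires.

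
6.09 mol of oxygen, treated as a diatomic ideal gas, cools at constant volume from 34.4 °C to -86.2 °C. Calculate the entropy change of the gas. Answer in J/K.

In kelvin: T₁ = 307.55 K, T₂ = 186.95 K. At constant volume, ΔS = nC_V ln(T₂/T₁) with C_V = 5R/2 = 20.79 J mol⁻¹ K⁻¹.
ΔS = 6.09 × 20.79 × ln(186.95/307.55) = -63 J/K.

ΔS = -63 J/K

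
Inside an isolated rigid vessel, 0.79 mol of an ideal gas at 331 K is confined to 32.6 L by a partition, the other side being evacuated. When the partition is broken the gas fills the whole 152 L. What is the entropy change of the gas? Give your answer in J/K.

No heat is exchanged and no work is done, so the ideal-gas temperature stays constant.
Entropy is a state function; using a reversible isothermal path, ΔS_gas = nR ln(V₂/V₁) = 0.79 × 8.314 × ln(152/32.6) = 10.1 J/K.

ΔS_gas = 10.1 J/K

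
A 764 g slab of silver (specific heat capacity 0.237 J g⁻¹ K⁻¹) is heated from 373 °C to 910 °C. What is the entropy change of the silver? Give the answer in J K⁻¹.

In kelvin: T₁ = 646.15 K, T₂ = 1183.15 K. ΔS = ∫dQ_rev/T = m c ln(T₂/T₁) = 764 × 0.237 × ln(1183.15/646.15) = 110 J/K.

ΔS = 110 J/K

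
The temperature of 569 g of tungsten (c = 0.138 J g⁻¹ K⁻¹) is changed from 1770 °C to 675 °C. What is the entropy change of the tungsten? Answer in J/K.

ΔS = -60.3 J/K

In kelvin: T₁ = 2043.15 K, T₂ = 948.15 K. ΔS = ∫dQ_rev/T = m c ln(T₂/T₁) = 569 × 0.138 × ln(948.15/2043.15) = -60.3 J/K.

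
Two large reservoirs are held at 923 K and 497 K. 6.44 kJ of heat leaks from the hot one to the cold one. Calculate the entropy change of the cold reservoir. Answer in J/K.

ΔS_cold = 13 J/K

The cold reservoir gains heat Q, so ΔS_cold = +Q/T_C = 6440/497 = 13 J/K.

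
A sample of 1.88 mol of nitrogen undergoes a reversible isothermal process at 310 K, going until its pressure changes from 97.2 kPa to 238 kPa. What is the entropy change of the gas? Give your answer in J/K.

ΔS_gas = -14 J/K

For an isothermal ideal gas ΔS_gas = nR ln(P₁/P₂) = 1.88 × 8.314 × ln(97.2/238) = -14 J/K.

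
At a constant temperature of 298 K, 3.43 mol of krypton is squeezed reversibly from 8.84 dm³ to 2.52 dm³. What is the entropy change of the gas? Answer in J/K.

For an isothermal ideal gas ΔS_gas = nR ln(V₂/V₁) = 3.43 × 8.314 × ln(2.52/8.84) = -35.8 J/K.

ΔS_gas = -35.8 J/K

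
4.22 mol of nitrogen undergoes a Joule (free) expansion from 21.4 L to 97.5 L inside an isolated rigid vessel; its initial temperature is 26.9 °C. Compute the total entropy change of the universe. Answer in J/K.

For an ideal gas in free expansion Q = 0 and W = 0, so T is unchanged.
Entropy is a state function; using a reversible isothermal path, ΔS_gas = nR ln(V₂/V₁) = 4.22 × 8.314 × ln(97.5/21.4) = 53.2 J/K.
The insulated surroundings exchange no heat, so ΔS_surr = 0 and ΔS_universe = ΔS_gas.

ΔS_universe = 53.2 J/K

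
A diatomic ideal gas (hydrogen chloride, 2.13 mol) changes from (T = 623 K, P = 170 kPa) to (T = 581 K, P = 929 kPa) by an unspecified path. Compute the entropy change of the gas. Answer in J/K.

ΔS = nC_p ln(T₂/T₁) − nR ln(P₂/P₁), with C_p = 7R/2 = 29.1 J mol⁻¹ K⁻¹ for a diatomic ideal gas.
ΔS = 2.13 × [29.1 × ln(581/623) − 8.314 × ln(929/170)] = -34.4 J/K.

ΔS = -34.4 J/K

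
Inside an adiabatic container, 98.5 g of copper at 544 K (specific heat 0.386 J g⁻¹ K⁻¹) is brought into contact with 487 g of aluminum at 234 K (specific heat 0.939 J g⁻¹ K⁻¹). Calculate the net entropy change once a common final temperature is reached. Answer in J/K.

Energy balance: T_f = (m₁c₁T₁ + m₂c₂T₂)/(m₁c₁ + m₂c₂) = 257.8 K.
ΔS₁ = m₁c₁ ln(T_f/T₁) = 38.021 × ln(257.8/544) = -28.39 J/K.
ΔS₂ = m₂c₂ ln(T_f/T₂) = 457.293 × ln(257.8/234) = 44.29 J/K.
ΔS_total = -28.39 + 44.29 = 15.9 J/K.

ΔS_total = 15.9 J/K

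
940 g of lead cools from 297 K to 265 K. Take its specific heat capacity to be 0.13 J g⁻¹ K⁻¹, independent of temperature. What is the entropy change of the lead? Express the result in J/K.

ΔS = -13.9 J/K

ΔS = ∫dQ_rev/T = m c ln(T₂/T₁) = 940 × 0.13 × ln(265/297) = -13.9 J/K.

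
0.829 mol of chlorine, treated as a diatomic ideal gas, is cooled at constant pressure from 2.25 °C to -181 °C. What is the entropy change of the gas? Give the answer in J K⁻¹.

ΔS = -26.4 J/K

In kelvin: T₁ = 275.4 K, T₂ = 92.15 K. At constant pressure, ΔS = nC_p ln(T₂/T₁) with C_p = 7R/2 = 29.1 J mol⁻¹ K⁻¹.
ΔS = 0.829 × 29.1 × ln(92.15/275.4) = -26.4 J/K.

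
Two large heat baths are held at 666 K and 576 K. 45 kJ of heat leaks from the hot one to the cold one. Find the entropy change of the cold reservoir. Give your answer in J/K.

The cold reservoir gains heat Q, so ΔS_cold = +Q/T_C = 45000/576 = 78.1 J/K.

ΔS_cold = 78.1 J/K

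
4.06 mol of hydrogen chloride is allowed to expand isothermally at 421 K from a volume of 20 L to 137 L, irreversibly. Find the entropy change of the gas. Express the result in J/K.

Entropy is a state function, so ΔS_gas depends only on the end states.
For an isothermal ideal gas ΔS_gas = nR ln(V₂/V₁) = 4.06 × 8.314 × ln(137/20) = 65 J/K.

ΔS_gas = 65 J/K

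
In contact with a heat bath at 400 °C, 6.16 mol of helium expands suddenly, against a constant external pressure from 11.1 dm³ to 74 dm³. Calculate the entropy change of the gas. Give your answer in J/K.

ΔS_gas = 97.2 J/K

Entropy is a state function, so ΔS_gas depends only on the end states.
For an isothermal ideal gas ΔS_gas = nR ln(V₂/V₁) = 6.16 × 8.314 × ln(74/11.1) = 97.2 J/K.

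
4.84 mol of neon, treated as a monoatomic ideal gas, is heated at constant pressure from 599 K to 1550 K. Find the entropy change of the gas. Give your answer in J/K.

ΔS = 95.6 J/K

At constant pressure, ΔS = nC_p ln(T₂/T₁) with C_p = 5R/2 = 20.79 J mol⁻¹ K⁻¹.
ΔS = 4.84 × 20.79 × ln(1550/599) = 95.6 J/K.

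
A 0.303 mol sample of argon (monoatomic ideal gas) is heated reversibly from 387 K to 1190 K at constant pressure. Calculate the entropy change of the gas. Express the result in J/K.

At constant pressure, ΔS = nC_p ln(T₂/T₁) with C_p = 5R/2 = 20.79 J mol⁻¹ K⁻¹.
ΔS = 0.303 × 20.79 × ln(1190/387) = 7.07 J/K.

ΔS = 7.07 J/K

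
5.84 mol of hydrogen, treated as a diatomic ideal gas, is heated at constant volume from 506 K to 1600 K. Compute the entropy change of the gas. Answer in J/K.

ΔS = 140 J/K

At constant volume, ΔS = nC_V ln(T₂/T₁) with C_V = 5R/2 = 20.79 J mol⁻¹ K⁻¹.
ΔS = 5.84 × 20.79 × ln(1600/506) = 140 J/K.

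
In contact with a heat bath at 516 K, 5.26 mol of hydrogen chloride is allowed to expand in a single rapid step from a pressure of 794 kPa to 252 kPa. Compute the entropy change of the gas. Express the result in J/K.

Entropy is a state function, so ΔS_gas depends only on the end states.
For an isothermal ideal gas ΔS_gas = nR ln(P₁/P₂) = 5.26 × 8.314 × ln(794/252) = 50.2 J/K.

ΔS_gas = 50.2 J/K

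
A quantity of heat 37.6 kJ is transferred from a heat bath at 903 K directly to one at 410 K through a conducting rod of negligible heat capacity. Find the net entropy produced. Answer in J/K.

ΔS_total = 50.1 J/K

ΔS_hot = −Q/T_H = −37600/903 = -41.64 J/K and ΔS_cold = +Q/T_C = 37600/410 = 91.71 J/K.
ΔS_total = -41.64 + 91.71 = 50.1 J/K, positive as the second law requires.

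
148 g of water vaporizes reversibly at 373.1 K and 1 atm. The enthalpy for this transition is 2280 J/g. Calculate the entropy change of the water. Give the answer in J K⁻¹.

ΔS = 904 J/K

Heat absorbed by the substance: Q = mL = 148 × 2280 = 337440 J.
At constant T, ΔS = Q_rev/T = 337440 / 373.1 = 904 J/K.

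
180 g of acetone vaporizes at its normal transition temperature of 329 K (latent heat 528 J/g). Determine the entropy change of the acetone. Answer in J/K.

Heat absorbed by the substance: Q = mL = 180 × 528 = 95040 J.
At constant T, ΔS = Q_rev/T = 95040 / 329 = 289 J/K.

ΔS = 289 J/K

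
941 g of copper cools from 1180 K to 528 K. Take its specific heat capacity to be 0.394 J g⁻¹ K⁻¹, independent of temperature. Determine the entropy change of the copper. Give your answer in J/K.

ΔS = -298 J/K

ΔS = ∫dQ_rev/T = m c ln(T₂/T₁) = 941 × 0.394 × ln(528/1180) = -298 J/K.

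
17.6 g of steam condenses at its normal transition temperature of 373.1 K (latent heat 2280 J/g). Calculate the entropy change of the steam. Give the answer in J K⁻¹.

Heat released by the substance: Q = −mL = −17.6 × 2280 = −40128 J.
At constant T, ΔS = Q_rev/T = −40128 / 373.1 = -108 J/K.

ΔS = -108 J/K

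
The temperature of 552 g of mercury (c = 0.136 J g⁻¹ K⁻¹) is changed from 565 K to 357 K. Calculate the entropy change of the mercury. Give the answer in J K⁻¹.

ΔS = -34.5 J/K

ΔS = ∫dQ_rev/T = m c ln(T₂/T₁) = 552 × 0.136 × ln(357/565) = -34.5 J/K.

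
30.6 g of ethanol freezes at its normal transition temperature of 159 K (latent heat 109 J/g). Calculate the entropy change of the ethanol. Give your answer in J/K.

ΔS = -21 J/K

Heat released by the substance: Q = −mL = −30.6 × 109 = −3335.4 J.
At constant T, ΔS = Q_rev/T = −3335.4 / 159 = -21 J/K.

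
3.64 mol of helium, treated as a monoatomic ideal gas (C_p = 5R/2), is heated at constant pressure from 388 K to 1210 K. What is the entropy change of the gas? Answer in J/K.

At constant pressure, ΔS = nC_p ln(T₂/T₁) with C_p = 5R/2 = 20.79 J mol⁻¹ K⁻¹.
ΔS = 3.64 × 20.79 × ln(1210/388) = 86.1 J/K.

ΔS = 86.1 J/K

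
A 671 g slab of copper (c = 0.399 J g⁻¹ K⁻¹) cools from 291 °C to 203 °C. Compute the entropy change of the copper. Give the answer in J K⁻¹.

ΔS = -45.4 J/K

In kelvin: T₁ = 564.15 K, T₂ = 476.15 K. ΔS = ∫dQ_rev/T = m c ln(T₂/T₁) = 671 × 0.399 × ln(476.15/564.15) = -45.4 J/K.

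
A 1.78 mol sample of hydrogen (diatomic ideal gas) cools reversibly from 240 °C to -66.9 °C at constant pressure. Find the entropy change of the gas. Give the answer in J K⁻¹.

ΔS = -47.2 J/K

In kelvin: T₁ = 513.15 K, T₂ = 206.25 K. At constant pressure, ΔS = nC_p ln(T₂/T₁) with C_p = 7R/2 = 29.1 J mol⁻¹ K⁻¹.
ΔS = 1.78 × 29.1 × ln(206.25/513.15) = -47.2 J/K.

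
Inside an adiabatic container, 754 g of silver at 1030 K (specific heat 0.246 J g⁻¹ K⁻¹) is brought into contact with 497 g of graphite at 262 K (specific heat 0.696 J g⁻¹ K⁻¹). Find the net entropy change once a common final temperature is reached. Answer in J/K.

Energy balance: T_f = (m₁c₁T₁ + m₂c₂T₂)/(m₁c₁ + m₂c₂) = 530.07 K.
ΔS₁ = m₁c₁ ln(T_f/T₁) = 185.484 × ln(530.07/1030) = -123.2 J/K.
ΔS₂ = m₂c₂ ln(T_f/T₂) = 345.912 × ln(530.07/262) = 243.8 J/K.
ΔS_total = -123.2 + 243.8 = 121 J/K.

ΔS_total = 121 J/K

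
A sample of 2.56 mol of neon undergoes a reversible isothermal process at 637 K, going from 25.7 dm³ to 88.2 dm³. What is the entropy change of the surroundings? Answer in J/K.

ΔS_surr = -26.2 J/K

For an isothermal ideal gas ΔS_gas = nR ln(V₂/V₁) = 2.56 × 8.314 × ln(88.2/25.7) = 26.2 J/K.
The process is reversible, so ΔS_surr = −ΔS_gas = -26.2 J/K and ΔS_universe = 0.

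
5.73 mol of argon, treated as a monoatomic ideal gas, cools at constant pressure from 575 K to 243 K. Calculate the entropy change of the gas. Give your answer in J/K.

At constant pressure, ΔS = nC_p ln(T₂/T₁) with C_p = 5R/2 = 20.79 J mol⁻¹ K⁻¹.
ΔS = 5.73 × 20.79 × ln(243/575) = -103 J/K.

ΔS = -103 J/K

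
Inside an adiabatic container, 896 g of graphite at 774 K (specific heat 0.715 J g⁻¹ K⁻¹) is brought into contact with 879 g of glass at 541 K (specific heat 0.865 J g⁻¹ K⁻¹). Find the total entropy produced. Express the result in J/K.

Energy balance: T_f = (m₁c₁T₁ + m₂c₂T₂)/(m₁c₁ + m₂c₂) = 647.55 K.
ΔS₁ = m₁c₁ ln(T_f/T₁) = 640.64 × ln(647.55/774) = -114.3 J/K.
ΔS₂ = m₂c₂ ln(T_f/T₂) = 760.335 × ln(647.55/541) = 136.7 J/K.
ΔS_total = -114.3 + 136.7 = 22.4 J/K.

ΔS_total = 22.4 J/K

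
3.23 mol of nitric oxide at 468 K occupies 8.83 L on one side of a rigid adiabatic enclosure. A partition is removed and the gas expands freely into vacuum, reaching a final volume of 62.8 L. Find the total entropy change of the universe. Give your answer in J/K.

No heat is exchanged and no work is done, so the ideal-gas temperature stays constant.
Entropy is a state function; using a reversible isothermal path, ΔS_gas = nR ln(V₂/V₁) = 3.23 × 8.314 × ln(62.8/8.83) = 52.7 J/K.
The insulated surroundings exchange no heat, so ΔS_surr = 0 and ΔS_universe = ΔS_gas.

ΔS_universe = 52.7 J/K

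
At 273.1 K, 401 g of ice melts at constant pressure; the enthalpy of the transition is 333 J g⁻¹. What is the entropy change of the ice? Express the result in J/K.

Heat absorbed by the substance: Q = mL = 401 × 333 = 133533 J.
At constant T, ΔS = Q_rev/T = 133533 / 273.1 = 489 J/K.

ΔS = 489 J/K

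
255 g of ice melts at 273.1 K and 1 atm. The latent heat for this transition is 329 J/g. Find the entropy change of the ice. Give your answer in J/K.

ΔS = 307 J/K

Heat absorbed by the substance: Q = mL = 255 × 329 = 83895 J.
At constant T, ΔS = Q_rev/T = 83895 / 273.1 = 307 J/K.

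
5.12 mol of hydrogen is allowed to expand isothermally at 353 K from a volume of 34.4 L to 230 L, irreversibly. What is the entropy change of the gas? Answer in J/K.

ΔS_gas = 80.9 J/K

Entropy is a state function, so ΔS_gas depends only on the end states.
For an isothermal ideal gas ΔS_gas = nR ln(V₂/V₁) = 5.12 × 8.314 × ln(230/34.4) = 80.9 J/K.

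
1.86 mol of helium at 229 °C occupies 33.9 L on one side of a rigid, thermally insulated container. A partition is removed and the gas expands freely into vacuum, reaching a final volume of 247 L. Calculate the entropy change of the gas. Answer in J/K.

For an ideal gas in free expansion Q = 0 and W = 0, so T is unchanged.
Entropy is a state function; using a reversible isothermal path, ΔS_gas = nR ln(V₂/V₁) = 1.86 × 8.314 × ln(247/33.9) = 30.7 J/K.

ΔS_gas = 30.7 J/K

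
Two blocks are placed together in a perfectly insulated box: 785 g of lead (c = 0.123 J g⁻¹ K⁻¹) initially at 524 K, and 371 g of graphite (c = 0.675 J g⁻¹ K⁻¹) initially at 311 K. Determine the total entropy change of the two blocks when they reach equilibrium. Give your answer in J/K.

Energy balance: T_f = (m₁c₁T₁ + m₂c₂T₂)/(m₁c₁ + m₂c₂) = 370.27 K.
ΔS₁ = m₁c₁ ln(T_f/T₁) = 96.555 × ln(370.27/524) = -33.53 J/K.
ΔS₂ = m₂c₂ ln(T_f/T₂) = 250.425 × ln(370.27/311) = 43.69 J/K.
ΔS_total = -33.53 + 43.69 = 10.2 J/K.

ΔS_total = 10.2 J/K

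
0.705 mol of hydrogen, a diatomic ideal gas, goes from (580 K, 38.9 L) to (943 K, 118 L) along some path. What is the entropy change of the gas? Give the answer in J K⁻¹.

ΔS = 13.6 J/K

Entropy is a state function: ΔS = nC_V ln(T₂/T₁) + nR ln(V₂/V₁), with C_V = 5R/2 = 20.79 J mol⁻¹ K⁻¹ for a diatomic ideal gas.
ΔS = 0.705 × [20.79 × ln(943/580) + 8.314 × ln(118/38.9)] = 13.6 J/K.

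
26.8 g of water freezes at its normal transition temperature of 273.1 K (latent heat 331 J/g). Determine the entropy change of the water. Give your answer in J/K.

ΔS = -32.5 J/K

Heat released by the substance: Q = −mL = −26.8 × 331 = −8870.8 J.
At constant T, ΔS = Q_rev/T = −8870.8 / 273.1 = -32.5 J/K.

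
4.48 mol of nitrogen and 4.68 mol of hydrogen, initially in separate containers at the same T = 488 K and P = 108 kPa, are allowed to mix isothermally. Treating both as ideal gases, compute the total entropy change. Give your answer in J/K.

ΔS_mix = 52.8 J/K

Mole fractions: x_A = 4.48/9.16 = 0.489, x_B = 0.511.
ΔS_mix = −R(n_A ln x_A + n_B ln x_B) = −8.314 × (4.48 ln 0.489 + 4.68 ln 0.511) = 52.8 J/K.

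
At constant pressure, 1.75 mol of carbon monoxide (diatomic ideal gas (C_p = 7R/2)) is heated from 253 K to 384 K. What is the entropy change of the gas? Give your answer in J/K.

At constant pressure, ΔS = nC_p ln(T₂/T₁) with C_p = 7R/2 = 29.1 J mol⁻¹ K⁻¹.
ΔS = 1.75 × 29.1 × ln(384/253) = 21.2 J/K.

ΔS = 21.2 J/K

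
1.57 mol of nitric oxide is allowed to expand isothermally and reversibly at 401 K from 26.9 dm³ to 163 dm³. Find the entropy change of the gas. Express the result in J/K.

For an isothermal ideal gas ΔS_gas = nR ln(V₂/V₁) = 1.57 × 8.314 × ln(163/26.9) = 23.5 J/K.

ΔS_gas = 23.5 J/K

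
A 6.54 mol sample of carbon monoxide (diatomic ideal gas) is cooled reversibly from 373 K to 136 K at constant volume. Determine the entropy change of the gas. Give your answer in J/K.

ΔS = -137 J/K

At constant volume, ΔS = nC_V ln(T₂/T₁) with C_V = 5R/2 = 20.79 J mol⁻¹ K⁻¹.
ΔS = 6.54 × 20.79 × ln(136/373) = -137 J/K.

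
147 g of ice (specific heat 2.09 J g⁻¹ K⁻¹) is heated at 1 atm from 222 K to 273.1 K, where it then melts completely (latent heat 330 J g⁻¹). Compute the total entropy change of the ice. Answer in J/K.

ΔS = 241 J/K

Warming step: ΔS₁ = m c ln(T_tr/T_i) = 147 × 2.09 × ln(273.1/222) = 63.65 J/K.
Phase change: ΔS₂ = +mL/T_tr = 147 × 330 / 273.1 = 177.6 J/K.
ΔS_total = (63.65) + (177.6) = 241 J/K.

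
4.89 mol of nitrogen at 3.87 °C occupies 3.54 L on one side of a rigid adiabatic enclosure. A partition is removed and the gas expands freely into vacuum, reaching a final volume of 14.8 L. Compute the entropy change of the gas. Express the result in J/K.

ΔS_gas = 58.2 J/K

For an ideal gas in free expansion Q = 0 and W = 0, so T is unchanged.
Entropy is a state function; using a reversible isothermal path, ΔS_gas = nR ln(V₂/V₁) = 4.89 × 8.314 × ln(14.8/3.54) = 58.2 J/K.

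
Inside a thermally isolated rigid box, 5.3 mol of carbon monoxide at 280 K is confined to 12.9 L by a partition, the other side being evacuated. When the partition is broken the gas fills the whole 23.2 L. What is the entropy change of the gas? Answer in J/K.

ΔS_gas = 25.9 J/K

For an ideal gas in free expansion Q = 0 and W = 0, so T is unchanged.
Entropy is a state function; using a reversible isothermal path, ΔS_gas = nR ln(V₂/V₁) = 5.3 × 8.314 × ln(23.2/12.9) = 25.9 J/K.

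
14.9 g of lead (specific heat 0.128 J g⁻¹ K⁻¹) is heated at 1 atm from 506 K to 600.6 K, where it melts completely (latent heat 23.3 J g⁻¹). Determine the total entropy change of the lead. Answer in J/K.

ΔS = 0.905 J/K

Warming step: ΔS₁ = m c ln(T_tr/T_i) = 14.9 × 0.128 × ln(600.6/506) = 0.3269 J/K.
Phase change: ΔS₂ = +mL/T_tr = 14.9 × 23.3 / 600.6 = 0.578 J/K.
ΔS_total = (0.3269) + (0.578) = 0.905 J/K.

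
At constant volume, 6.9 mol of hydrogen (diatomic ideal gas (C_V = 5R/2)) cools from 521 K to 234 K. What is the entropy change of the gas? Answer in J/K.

ΔS = -115 J/K

At constant volume, ΔS = nC_V ln(T₂/T₁) with C_V = 5R/2 = 20.79 J mol⁻¹ K⁻¹.
ΔS = 6.9 × 20.79 × ln(234/521) = -115 J/K.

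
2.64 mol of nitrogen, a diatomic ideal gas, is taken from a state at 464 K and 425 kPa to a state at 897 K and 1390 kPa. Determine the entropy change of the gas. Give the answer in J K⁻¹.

ΔS = 24.6 J/K

ΔS = nC_p ln(T₂/T₁) − nR ln(P₂/P₁), with C_p = 7R/2 = 29.1 J mol⁻¹ K⁻¹ for a diatomic ideal gas.
ΔS = 2.64 × [29.1 × ln(897/464) − 8.314 × ln(1390/425)] = 24.6 J/K.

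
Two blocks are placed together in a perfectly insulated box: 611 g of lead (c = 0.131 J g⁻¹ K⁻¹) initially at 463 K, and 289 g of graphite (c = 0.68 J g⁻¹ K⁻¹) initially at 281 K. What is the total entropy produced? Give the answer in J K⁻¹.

ΔS_total = 7.55 J/K

Energy balance: T_f = (m₁c₁T₁ + m₂c₂T₂)/(m₁c₁ + m₂c₂) = 333.67 K.
ΔS₁ = m₁c₁ ln(T_f/T₁) = 80.041 × ln(333.67/463) = -26.219 J/K.
ΔS₂ = m₂c₂ ln(T_f/T₂) = 196.52 × ln(333.67/281) = 33.764 J/K.
ΔS_total = -26.219 + 33.764 = 7.55 J/K.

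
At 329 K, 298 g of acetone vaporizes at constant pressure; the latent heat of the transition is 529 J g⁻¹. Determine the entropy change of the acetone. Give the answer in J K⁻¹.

ΔS = 479 J/K

Heat absorbed by the substance: Q = mL = 298 × 529 = 157642 J.
At constant T, ΔS = Q_rev/T = 157642 / 329 = 479 J/K.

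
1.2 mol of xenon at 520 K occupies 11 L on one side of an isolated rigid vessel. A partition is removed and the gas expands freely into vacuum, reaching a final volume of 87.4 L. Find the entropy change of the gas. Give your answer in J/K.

For an ideal gas in free expansion Q = 0 and W = 0, so T is unchanged.
Entropy is a state function; using a reversible isothermal path, ΔS_gas = nR ln(V₂/V₁) = 1.2 × 8.314 × ln(87.4/11) = 20.7 J/K.

ΔS_gas = 20.7 J/K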